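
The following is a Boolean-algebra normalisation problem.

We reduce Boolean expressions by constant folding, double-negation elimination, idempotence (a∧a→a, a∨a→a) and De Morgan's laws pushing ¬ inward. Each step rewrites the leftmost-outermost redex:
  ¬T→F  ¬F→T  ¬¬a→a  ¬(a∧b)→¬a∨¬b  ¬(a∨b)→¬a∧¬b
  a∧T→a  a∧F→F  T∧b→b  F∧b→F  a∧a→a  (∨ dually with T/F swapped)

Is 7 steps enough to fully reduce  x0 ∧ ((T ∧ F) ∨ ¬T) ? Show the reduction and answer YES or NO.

Answer: YES — reaches normal form F in 4 ≤ 7 steps

Working:
  start: x0 ∧ ((T ∧ F) ∨ ¬T)
  [1] x0 ∧ (F ∨ ¬T)
  [2] x0 ∧ ¬T
  [3] x0 ∧ F
  [4] F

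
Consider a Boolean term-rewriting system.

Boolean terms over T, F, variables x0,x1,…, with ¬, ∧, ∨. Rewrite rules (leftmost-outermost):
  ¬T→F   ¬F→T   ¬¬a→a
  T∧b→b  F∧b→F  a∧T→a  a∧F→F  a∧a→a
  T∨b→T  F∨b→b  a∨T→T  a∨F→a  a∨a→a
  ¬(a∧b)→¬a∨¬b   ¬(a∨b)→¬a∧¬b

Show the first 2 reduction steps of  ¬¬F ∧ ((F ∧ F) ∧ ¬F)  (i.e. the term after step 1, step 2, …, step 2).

  start: ¬¬F ∧ ((F ∧ F) ∧ ¬F)
  step 1: F ∧ ((F ∧ F) ∧ ¬F)
  step 2: F

Answer: after 2 steps: F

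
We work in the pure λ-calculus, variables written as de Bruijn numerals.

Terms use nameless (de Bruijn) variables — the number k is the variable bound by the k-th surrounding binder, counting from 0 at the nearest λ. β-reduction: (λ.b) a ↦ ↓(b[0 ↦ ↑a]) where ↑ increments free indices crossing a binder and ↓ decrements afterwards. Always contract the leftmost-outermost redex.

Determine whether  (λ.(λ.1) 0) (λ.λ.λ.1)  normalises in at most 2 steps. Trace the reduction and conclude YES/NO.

  start: (λ.(λ.1) 0) (λ.λ.λ.1)
  step 1: (λ.λ.λ.λ.1) (λ.λ.λ.1)
  step 2: λ.λ.λ.1

Answer: YES — reaches normal form λ.λ.λ.1 in 2 ≤ 2 steps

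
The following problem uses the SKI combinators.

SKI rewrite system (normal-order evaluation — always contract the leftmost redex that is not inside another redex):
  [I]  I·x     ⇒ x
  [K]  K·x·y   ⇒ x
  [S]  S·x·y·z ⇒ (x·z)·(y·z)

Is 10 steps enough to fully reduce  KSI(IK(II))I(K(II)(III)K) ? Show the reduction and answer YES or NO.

Answer: YES — reaches normal form K in 10 ≤ 10 steps

Reduction:
  start: KSI(IK(II))I(K(II)(III)K)
  →1  S(IK(II))I(K(II)(III)K)
  →2  IK(II)(K(II)(III)K)(I(K(II)(III)K))
  →3  K(II)(K(II)(III)K)(I(K(II)(III)K))
  →4  II(I(K(II)(III)K))
  →5  I(I(K(II)(III)K))
  →6  I(K(II)(III)K)
  →7  K(II)(III)K
  →8  IIK
  →9  IK
  →10  K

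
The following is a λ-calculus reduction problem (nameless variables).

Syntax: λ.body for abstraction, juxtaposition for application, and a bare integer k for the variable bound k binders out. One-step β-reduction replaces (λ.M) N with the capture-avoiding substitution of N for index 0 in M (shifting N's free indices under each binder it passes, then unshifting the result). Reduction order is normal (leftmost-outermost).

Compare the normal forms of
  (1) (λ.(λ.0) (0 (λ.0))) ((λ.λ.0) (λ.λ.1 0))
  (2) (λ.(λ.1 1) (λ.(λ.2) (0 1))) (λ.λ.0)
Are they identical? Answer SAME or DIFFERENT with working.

Answer: SAME — A ⇓ λ.0, B ⇓ λ.0

Derivation:
Term A:
  start: (λ.(λ.0) (0 (λ.0))) ((λ.λ.0) (λ.λ.1 0))
  [1] (λ.0) ((λ.λ.0) (λ.λ.1 0) (λ.0))
  [2] (λ.λ.0) (λ.λ.1 0) (λ.0)
  [3] (λ.0) (λ.0)
  [4] λ.0

Term B:
  start: (λ.(λ.1 1) (λ.(λ.2) (0 1))) (λ.λ.0)
  [1] (λ.(λ.λ.0) (λ.λ.0)) (λ.(λ.λ.λ.0) (0 (λ.λ.0)))
  [2] (λ.λ.0) (λ.λ.0)
  [3] λ.0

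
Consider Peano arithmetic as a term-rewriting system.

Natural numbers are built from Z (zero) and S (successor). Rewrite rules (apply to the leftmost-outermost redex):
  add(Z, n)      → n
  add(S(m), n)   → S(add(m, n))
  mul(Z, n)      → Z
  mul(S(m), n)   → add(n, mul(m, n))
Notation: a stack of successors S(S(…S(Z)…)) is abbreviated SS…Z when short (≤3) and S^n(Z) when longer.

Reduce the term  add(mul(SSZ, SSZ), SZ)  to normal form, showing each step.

  start: add(mul(SSZ, SSZ), SZ)
  →1  add(add(SSZ, mul(SZ, SSZ)), SZ)
  →2  add(S(add(SZ, mul(SZ, SSZ))), SZ)
  →3  S(add(add(SZ, mul(SZ, SSZ)), SZ))
  →4  S(add(S(add(Z, mul(SZ, SSZ))), SZ))
  →5  S(S(add(add(Z, mul(SZ, SSZ)), SZ)))
  →6  S(S(add(mul(SZ, SSZ), SZ)))
  →7  S(S(add(add(SSZ, mul(Z, SSZ)), SZ)))
  →8  S(S(add(S(add(SZ, mul(Z, SSZ))), SZ)))
  →9  S(S(S(add(add(SZ, mul(Z, SSZ)), SZ))))
  →10  S(S(S(add(S(add(Z, mul(Z, SSZ))), SZ))))
  →11  S(S(S(S(add(add(Z, mul(Z, SSZ)), SZ)))))
  →12  S(S(S(S(add(mul(Z, SSZ), SZ)))))
  →13  S(S(S(S(add(Z, SZ)))))
  →14  S^5(Z)

Answer: normal form = S^5(Z)  (in 14 steps)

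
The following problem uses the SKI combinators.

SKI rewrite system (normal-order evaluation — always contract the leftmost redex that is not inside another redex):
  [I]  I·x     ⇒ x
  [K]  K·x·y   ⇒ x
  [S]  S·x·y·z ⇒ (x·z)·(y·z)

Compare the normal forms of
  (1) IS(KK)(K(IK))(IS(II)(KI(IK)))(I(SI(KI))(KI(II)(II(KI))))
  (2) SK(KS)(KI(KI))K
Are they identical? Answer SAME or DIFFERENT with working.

Term A:
  start: IS(KK)(K(IK))(IS(II)(KI(IK)))(I(SI(KI))(KI(II)(II(KI))))
  step 1: S(KK)(K(IK))(IS(II)(KI(IK)))(I(SI(KI))(KI(II)(II(KI))))
  step 2: KK(IS(II)(KI(IK)))(K(IK)(IS(II)(KI(IK))))(I(SI(KI))(KI(II)(II(KI))))
  step 3: K(K(IK)(IS(II)(KI(IK))))(I(SI(KI))(KI(II)(II(KI))))
  step 4: K(IK)(IS(II)(KI(IK)))
  step 5: IK
  step 6: K

Term B:
  start: SK(KS)(KI(KI))K
  step 1: K(KI(KI))(KS(KI(KI)))K
  step 2: KI(KI)K
  step 3: IK
  step 4: K

Answer: SAME — A ⇓ K, B ⇓ K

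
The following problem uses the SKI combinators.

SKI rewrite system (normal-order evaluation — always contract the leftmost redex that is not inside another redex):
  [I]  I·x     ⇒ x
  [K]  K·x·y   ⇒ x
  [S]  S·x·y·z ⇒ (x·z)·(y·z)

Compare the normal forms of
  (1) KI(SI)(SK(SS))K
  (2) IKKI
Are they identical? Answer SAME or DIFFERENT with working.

Answer: SAME — A ⇓ K, B ⇓ K

Derivation:
Term A:
  start: KI(SI)(SK(SS))K
  →1  I(SK(SS))K
  →2  SK(SS)K
  →3  KK(SSK)
  →4  K

Term B:
  start: IKKI
  →1  KKI
  →2  K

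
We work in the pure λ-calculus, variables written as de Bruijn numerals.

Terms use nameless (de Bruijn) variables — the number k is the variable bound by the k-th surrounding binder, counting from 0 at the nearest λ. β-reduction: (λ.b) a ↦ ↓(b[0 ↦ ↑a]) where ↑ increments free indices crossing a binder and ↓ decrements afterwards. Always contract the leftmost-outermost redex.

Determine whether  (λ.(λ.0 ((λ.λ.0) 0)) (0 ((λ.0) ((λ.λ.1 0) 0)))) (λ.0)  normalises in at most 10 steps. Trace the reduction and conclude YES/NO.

  start: (λ.(λ.0 ((λ.λ.0) 0)) (0 ((λ.0) ((λ.λ.1 0) 0)))) (λ.0)
  step 1: (λ.0 ((λ.λ.0) 0)) ((λ.0) ((λ.0) ((λ.λ.1 0) (λ.0))))
  step 2: (λ.0) ((λ.0) ((λ.λ.1 0) (λ.0))) ((λ.λ.0) ((λ.0) ((λ.0) ((λ.λ.1 0) (λ.0)))))
  step 3: (λ.0) ((λ.λ.1 0) (λ.0)) ((λ.λ.0) ((λ.0) ((λ.0) ((λ.λ.1 0) (λ.0)))))
  step 4: (λ.λ.1 0) (λ.0) ((λ.λ.0) ((λ.0) ((λ.0) ((λ.λ.1 0) (λ.0)))))
  step 5: (λ.(λ.0) 0) ((λ.λ.0) ((λ.0) ((λ.0) ((λ.λ.1 0) (λ.0)))))
  step 6: (λ.0) ((λ.λ.0) ((λ.0) ((λ.0) ((λ.λ.1 0) (λ.0)))))
  step 7: (λ.λ.0) ((λ.0) ((λ.0) ((λ.λ.1 0) (λ.0))))
  step 8: λ.0

Answer: YES — reaches normal form λ.0 in 8 ≤ 10 steps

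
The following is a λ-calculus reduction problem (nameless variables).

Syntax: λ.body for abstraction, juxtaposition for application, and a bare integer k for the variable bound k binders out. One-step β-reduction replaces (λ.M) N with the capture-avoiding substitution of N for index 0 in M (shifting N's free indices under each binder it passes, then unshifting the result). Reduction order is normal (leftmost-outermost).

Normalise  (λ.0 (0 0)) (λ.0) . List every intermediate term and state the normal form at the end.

  start: (λ.0 (0 0)) (λ.0)
  →1  (λ.0) ((λ.0) (λ.0))
  →2  (λ.0) (λ.0)
  →3  λ.0

Answer: normal form = λ.0  (in 3 steps)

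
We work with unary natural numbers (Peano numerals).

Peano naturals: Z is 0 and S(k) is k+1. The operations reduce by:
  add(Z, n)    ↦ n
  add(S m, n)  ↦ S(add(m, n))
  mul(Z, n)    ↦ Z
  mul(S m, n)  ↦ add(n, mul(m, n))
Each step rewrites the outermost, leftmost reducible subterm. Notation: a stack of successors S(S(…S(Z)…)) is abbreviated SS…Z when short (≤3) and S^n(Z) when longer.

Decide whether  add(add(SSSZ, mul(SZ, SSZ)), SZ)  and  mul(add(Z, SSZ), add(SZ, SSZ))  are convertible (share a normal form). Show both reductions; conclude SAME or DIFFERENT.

Term A:
  start: add(add(SSSZ, mul(SZ, SSZ)), SZ)
  [1] add(S(add(SSZ, mul(SZ, SSZ))), SZ)
  [2] S(add(add(SSZ, mul(SZ, SSZ)), SZ))
  [3] S(add(S(add(SZ, mul(SZ, SSZ))), SZ))
  [4] S(S(add(add(SZ, mul(SZ, SSZ)), SZ)))
  [5] S(S(add(S(add(Z, mul(SZ, SSZ))), SZ)))
  [6] S(S(S(add(add(Z, mul(SZ, SSZ)), SZ))))
  [7] S(S(S(add(mul(SZ, SSZ), SZ))))
  [8] S(S(S(add(add(SSZ, mul(Z, SSZ)), SZ))))
  [9] S(S(S(add(S(add(SZ, mul(Z, SSZ))), SZ))))
  [10] S(S(S(S(add(add(SZ, mul(Z, SSZ)), SZ)))))
  [11] S(S(S(S(add(S(add(Z, mul(Z, SSZ))), SZ)))))
  [12] S(S(S(S(S(add(add(Z, mul(Z, SSZ)), SZ))))))
  [13] S(S(S(S(S(add(mul(Z, SSZ), SZ))))))
  [14] S(S(S(S(S(add(Z, SZ))))))
  [15] S^6(Z)

Term B:
  start: mul(add(Z, SSZ), add(SZ, SSZ))
  [1] mul(SSZ, add(SZ, SSZ))
  [2] add(add(SZ, SSZ), mul(SZ, add(SZ, SSZ)))
  [3] add(S(add(Z, SSZ)), mul(SZ, add(SZ, SSZ)))
  [4] S(add(add(Z, SSZ), mul(SZ, add(SZ, SSZ))))
  [5] S(add(SSZ, mul(SZ, add(SZ, SSZ))))
  [6] S(S(add(SZ, mul(SZ, add(SZ, SSZ)))))
  [7] S(S(S(add(Z, mul(SZ, add(SZ, SSZ))))))
  [8] S(S(S(mul(SZ, add(SZ, SSZ)))))
  [9] S(S(S(add(add(SZ, SSZ), mul(Z, add(SZ, SSZ))))))
  [10] S(S(S(add(S(add(Z, SSZ)), mul(Z, add(SZ, SSZ))))))
  [11] S(S(S(S(add(add(Z, SSZ), mul(Z, add(SZ, SSZ)))))))
  [12] S(S(S(S(add(SSZ, mul(Z, add(SZ, SSZ)))))))
  [13] S(S(S(S(S(add(SZ, mul(Z, add(SZ, SSZ))))))))
  [14] S(S(S(S(S(S(add(Z, mul(Z, add(SZ, SSZ)))))))))
  [15] S(S(S(S(S(S(mul(Z, add(SZ, SSZ))))))))
  [16] S^6(Z)

Answer: SAME — A ⇓ S^6(Z), B ⇓ S^6(Z)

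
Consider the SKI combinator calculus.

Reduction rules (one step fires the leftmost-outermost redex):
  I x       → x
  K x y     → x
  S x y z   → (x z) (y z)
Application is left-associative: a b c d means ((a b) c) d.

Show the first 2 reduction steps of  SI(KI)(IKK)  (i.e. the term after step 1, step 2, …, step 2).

  start: SI(KI)(IKK)
  →1  I(IKK)(KI(IKK))
  →2  IKK(KI(IKK))

Answer: after 2 steps: IKK(KI(IKK))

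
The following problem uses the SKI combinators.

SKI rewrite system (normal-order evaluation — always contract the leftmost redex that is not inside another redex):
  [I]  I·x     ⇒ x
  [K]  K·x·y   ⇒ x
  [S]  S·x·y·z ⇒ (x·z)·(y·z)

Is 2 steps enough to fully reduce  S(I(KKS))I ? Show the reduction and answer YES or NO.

Answer: YES — reaches normal form SKI in 2 ≤ 2 steps

Derivation:
  start: S(I(KKS))I
  step 1: S(KKS)I
  step 2: SKI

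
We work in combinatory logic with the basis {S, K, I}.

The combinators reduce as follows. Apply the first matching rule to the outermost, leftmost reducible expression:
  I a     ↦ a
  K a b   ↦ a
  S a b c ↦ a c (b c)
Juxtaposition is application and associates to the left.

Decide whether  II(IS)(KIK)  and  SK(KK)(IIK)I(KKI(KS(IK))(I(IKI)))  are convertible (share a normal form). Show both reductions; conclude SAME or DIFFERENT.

Term A:
  start: II(IS)(KIK)
  →1  I(IS)(KIK)
  →2  IS(KIK)
  →3  S(KIK)
  →4  SI

Term B:
  start: SK(KK)(IIK)I(KKI(KS(IK))(I(IKI)))
  →1  K(IIK)(KK(IIK))I(KKI(KS(IK))(I(IKI)))
  →2  IIKI(KKI(KS(IK))(I(IKI)))
  →3  IKI(KKI(KS(IK))(I(IKI)))
  →4  KI(KKI(KS(IK))(I(IKI)))
  →5  I

Answer: DIFFERENT — A ⇓ SI, B ⇓ I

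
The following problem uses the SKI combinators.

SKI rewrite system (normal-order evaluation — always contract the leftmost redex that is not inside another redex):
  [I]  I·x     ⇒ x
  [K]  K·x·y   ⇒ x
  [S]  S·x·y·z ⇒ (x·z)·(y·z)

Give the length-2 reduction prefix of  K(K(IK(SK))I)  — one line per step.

  start: K(K(IK(SK))I)
  →1  K(IK(SK))
  →2  K(K(SK))

Answer: after 2 steps: K(K(SK))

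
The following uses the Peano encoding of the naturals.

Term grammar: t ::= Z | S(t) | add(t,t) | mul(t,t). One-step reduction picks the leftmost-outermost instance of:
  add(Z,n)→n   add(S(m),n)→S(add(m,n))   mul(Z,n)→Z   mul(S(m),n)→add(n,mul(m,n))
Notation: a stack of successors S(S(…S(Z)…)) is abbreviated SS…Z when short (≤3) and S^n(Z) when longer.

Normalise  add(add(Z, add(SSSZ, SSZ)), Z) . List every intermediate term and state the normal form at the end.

  start: add(add(Z, add(SSSZ, SSZ)), Z)
  step 1: add(add(SSSZ, SSZ), Z)
  step 2: add(S(add(SSZ, SSZ)), Z)
  step 3: S(add(add(SSZ, SSZ), Z))
  step 4: S(add(S(add(SZ, SSZ)), Z))
  step 5: S(S(add(add(SZ, SSZ), Z)))
  step 6: S(S(add(S(add(Z, SSZ)), Z)))
  step 7: S(S(S(add(add(Z, SSZ), Z))))
  step 8: S(S(S(add(SSZ, Z))))
  step 9: S(S(S(S(add(SZ, Z)))))
  step 10: S(S(S(S(S(add(Z, Z))))))
  step 11: S^5(Z)

Answer: normal form = S^5(Z)  (in 11 steps)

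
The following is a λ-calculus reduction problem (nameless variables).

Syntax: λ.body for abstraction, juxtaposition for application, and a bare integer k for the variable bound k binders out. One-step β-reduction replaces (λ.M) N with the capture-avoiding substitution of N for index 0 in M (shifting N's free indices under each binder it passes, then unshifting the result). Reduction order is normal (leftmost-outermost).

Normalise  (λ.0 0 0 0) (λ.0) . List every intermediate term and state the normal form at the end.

  start: (λ.0 0 0 0) (λ.0)
  →1  (λ.0) (λ.0) (λ.0) (λ.0)
  →2  (λ.0) (λ.0) (λ.0)
  →3  (λ.0) (λ.0)
  →4  λ.0

Answer: normal form = λ.0  (in 4 steps)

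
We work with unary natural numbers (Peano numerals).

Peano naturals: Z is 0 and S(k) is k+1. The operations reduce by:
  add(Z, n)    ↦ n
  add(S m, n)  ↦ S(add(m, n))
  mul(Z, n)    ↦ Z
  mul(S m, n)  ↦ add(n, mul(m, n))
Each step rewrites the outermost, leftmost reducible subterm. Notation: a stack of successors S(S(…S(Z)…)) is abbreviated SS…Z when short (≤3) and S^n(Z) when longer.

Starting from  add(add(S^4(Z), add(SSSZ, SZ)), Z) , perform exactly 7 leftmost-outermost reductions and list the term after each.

  start: add(add(S^4(Z), add(SSSZ, SZ)), Z)
  →1  add(S(add(SSSZ, add(SSSZ, SZ))), Z)
  →2  S(add(add(SSSZ, add(SSSZ, SZ)), Z))
  →3  S(add(S(add(SSZ, add(SSSZ, SZ))), Z))
  →4  S(S(add(add(SSZ, add(SSSZ, SZ)), Z)))
  →5  S(S(add(S(add(SZ, add(SSSZ, SZ))), Z)))
  →6  S(S(S(add(add(SZ, add(SSSZ, SZ)), Z))))
  →7  S(S(S(add(S(add(Z, add(SSSZ, SZ))), Z))))

Answer: after 7 steps: S(S(S(add(S(add(Z, add(SSSZ, SZ))), Z))))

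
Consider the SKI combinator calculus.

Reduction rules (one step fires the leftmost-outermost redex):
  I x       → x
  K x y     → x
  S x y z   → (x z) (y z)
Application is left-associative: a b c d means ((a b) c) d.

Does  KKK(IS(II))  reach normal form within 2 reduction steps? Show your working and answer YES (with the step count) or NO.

  start: KKK(IS(II))
  →1  K(IS(II))
  →2  K(S(II))

Answer: NO — after 2 steps the term is K(S(II)), not yet normal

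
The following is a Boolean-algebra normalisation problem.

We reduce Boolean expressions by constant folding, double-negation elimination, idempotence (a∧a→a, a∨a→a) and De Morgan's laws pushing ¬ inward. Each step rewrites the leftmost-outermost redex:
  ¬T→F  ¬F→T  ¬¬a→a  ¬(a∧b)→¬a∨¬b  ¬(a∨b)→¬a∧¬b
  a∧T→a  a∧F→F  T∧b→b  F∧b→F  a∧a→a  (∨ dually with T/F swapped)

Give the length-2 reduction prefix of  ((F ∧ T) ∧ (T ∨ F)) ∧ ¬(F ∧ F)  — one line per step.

Answer: after 2 steps: F ∧ ¬(F ∧ F)

Working:
  start: ((F ∧ T) ∧ (T ∨ F)) ∧ ¬(F ∧ F)
  [1] (F ∧ (T ∨ F)) ∧ ¬(F ∧ F)
  [2] F ∧ ¬(F ∧ F)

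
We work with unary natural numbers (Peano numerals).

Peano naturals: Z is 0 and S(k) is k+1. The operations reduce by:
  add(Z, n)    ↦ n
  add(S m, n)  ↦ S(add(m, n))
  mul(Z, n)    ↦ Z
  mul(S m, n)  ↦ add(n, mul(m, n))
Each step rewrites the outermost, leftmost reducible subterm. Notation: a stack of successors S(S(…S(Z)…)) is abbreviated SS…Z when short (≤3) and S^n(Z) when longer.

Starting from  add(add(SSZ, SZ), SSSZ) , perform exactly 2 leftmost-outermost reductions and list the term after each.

  start: add(add(SSZ, SZ), SSSZ)
  →1  add(S(add(SZ, SZ)), SSSZ)
  →2  S(add(add(SZ, SZ), SSSZ))

Answer: after 2 steps: S(add(add(SZ, SZ), SSSZ))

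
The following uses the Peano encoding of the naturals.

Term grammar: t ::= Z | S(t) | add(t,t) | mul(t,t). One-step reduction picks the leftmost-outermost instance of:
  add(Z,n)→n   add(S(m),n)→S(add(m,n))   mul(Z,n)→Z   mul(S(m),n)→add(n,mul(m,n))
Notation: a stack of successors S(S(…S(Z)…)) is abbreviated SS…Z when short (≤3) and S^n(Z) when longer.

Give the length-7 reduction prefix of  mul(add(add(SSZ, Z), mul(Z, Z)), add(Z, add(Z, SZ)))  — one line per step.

Answer: after 7 steps: S(mul(add(add(SZ, Z), mul(Z, Z)), add(Z, add(Z, SZ))))

Reduction:
  start: mul(add(add(SSZ, Z), mul(Z, Z)), add(Z, add(Z, SZ)))
  →1  mul(add(S(add(SZ, Z)), mul(Z, Z)), add(Z, add(Z, SZ)))
  →2  mul(S(add(add(SZ, Z), mul(Z, Z))), add(Z, add(Z, SZ)))
  →3  add(add(Z, add(Z, SZ)), mul(add(add(SZ, Z), mul(Z, Z)), add(Z, add(Z, SZ))))
  →4  add(add(Z, SZ), mul(add(add(SZ, Z), mul(Z, Z)), add(Z, add(Z, SZ))))
  →5  add(SZ, mul(add(add(SZ, Z), mul(Z, Z)), add(Z, add(Z, SZ))))
  →6  S(add(Z, mul(add(add(SZ, Z), mul(Z, Z)), add(Z, add(Z, SZ)))))
  →7  S(mul(add(add(SZ, Z), mul(Z, Z)), add(Z, add(Z, SZ))))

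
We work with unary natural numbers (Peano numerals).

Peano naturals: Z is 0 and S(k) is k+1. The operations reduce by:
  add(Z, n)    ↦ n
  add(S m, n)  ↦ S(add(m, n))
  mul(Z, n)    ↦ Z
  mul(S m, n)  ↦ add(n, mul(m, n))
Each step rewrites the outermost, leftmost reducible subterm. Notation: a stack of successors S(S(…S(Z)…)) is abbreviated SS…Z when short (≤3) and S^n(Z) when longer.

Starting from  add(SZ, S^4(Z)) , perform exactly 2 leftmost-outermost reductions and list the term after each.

  start: add(SZ, S^4(Z))
  →1  S(add(Z, S^4(Z)))
  →2  S^5(Z)

Answer: after 2 steps: S^5(Z)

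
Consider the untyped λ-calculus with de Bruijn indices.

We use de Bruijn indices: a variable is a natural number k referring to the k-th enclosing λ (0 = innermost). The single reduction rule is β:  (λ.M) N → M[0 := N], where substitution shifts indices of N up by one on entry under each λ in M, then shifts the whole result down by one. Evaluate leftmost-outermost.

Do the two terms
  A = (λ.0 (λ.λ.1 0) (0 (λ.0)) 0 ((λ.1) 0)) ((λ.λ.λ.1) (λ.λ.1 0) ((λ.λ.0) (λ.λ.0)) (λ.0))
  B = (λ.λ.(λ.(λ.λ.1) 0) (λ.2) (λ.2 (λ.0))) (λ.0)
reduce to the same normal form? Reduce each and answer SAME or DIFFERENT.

Term A:
  start: (λ.0 (λ.λ.1 0) (0 (λ.0)) 0 ((λ.1) 0)) ((λ.λ.λ.1) (λ.λ.1 0) ((λ.λ.0) (λ.λ.0)) (λ.0))
  →1  (λ.λ.λ.1) (λ.λ.1 0) ((λ.λ.0) (λ.λ.0)) (λ.0) (λ.λ.1 0) ((λ.λ.λ.1) (λ.λ.1 0) ((λ.λ.0) (λ.λ.0)) (λ.0) (λ.0)) ((λ.λ.λ.1) (λ.λ.1 0) ((λ.λ.0) (λ.λ.0)) (λ.0)) ((λ.(λ.λ.λ.1) (λ.λ.1 0) ((λ.λ.0) (λ.λ.0)) (λ.0)) ((λ.λ.λ.1) (λ.λ.1 0) ((λ.λ.0) (λ.λ.0)) (λ.0)))
  →2  (λ.λ.1) ((λ.λ.0) (λ.λ.0)) (λ.0) (λ.λ.1 0) ((λ.λ.λ.1) (λ.λ.1 0) ((λ.λ.0) (λ.λ.0)) (λ.0) (λ.0)) ((λ.λ.λ.1) (λ.λ.1 0) ((λ.λ.0) (λ.λ.0)) (λ.0)) ((λ.(λ.λ.λ.1) (λ.λ.1 0) ((λ.λ.0) (λ.λ.0)) (λ.0)) ((λ.λ.λ.1) (λ.λ.1 0) ((λ.λ.0) (λ.λ.0)) (λ.0)))
  →3  (λ.(λ.λ.0) (λ.λ.0)) (λ.0) (λ.λ.1 0) ((λ.λ.λ.1) (λ.λ.1 0) ((λ.λ.0) (λ.λ.0)) (λ.0) (λ.0)) ((λ.λ.λ.1) (λ.λ.1 0) ((λ.λ.0) (λ.λ.0)) (λ.0)) ((λ.(λ.λ.λ.1) (λ.λ.1 0) ((λ.λ.0) (λ.λ.0)) (λ.0)) ((λ.λ.λ.1) (λ.λ.1 0) ((λ.λ.0) (λ.λ.0)) (λ.0)))
  →4  (λ.λ.0) (λ.λ.0) (λ.λ.1 0) ((λ.λ.λ.1) (λ.λ.1 0) ((λ.λ.0) (λ.λ.0)) (λ.0) (λ.0)) ((λ.λ.λ.1) (λ.λ.1 0) ((λ.λ.0) (λ.λ.0)) (λ.0)) ((λ.(λ.λ.λ.1) (λ.λ.1 0) ((λ.λ.0) (λ.λ.0)) (λ.0)) ((λ.λ.λ.1) (λ.λ.1 0) ((λ.λ.0) (λ.λ.0)) (λ.0)))
  →5  (λ.0) (λ.λ.1 0) ((λ.λ.λ.1) (λ.λ.1 0) ((λ.λ.0) (λ.λ.0)) (λ.0) (λ.0)) ((λ.λ.λ.1) (λ.λ.1 0) ((λ.λ.0) (λ.λ.0)) (λ.0)) ((λ.(λ.λ.λ.1) (λ.λ.1 0) ((λ.λ.0) (λ.λ.0)) (λ.0)) ((λ.λ.λ.1) (λ.λ.1 0) ((λ.λ.0) (λ.λ.0)) (λ.0)))
  →6  (λ.λ.1 0) ((λ.λ.λ.1) (λ.λ.1 0) ((λ.λ.0) (λ.λ.0)) (λ.0) (λ.0)) ((λ.λ.λ.1) (λ.λ.1 0) ((λ.λ.0) (λ.λ.0)) (λ.0)) ((λ.(λ.λ.λ.1) (λ.λ.1 0) ((λ.λ.0) (λ.λ.0)) (λ.0)) ((λ.λ.λ.1) (λ.λ.1 0) ((λ.λ.0) (λ.λ.0)) (λ.0)))
  →7  (λ.(λ.λ.λ.1) (λ.λ.1 0) ((λ.λ.0) (λ.λ.0)) (λ.0) (λ.0) 0) ((λ.λ.λ.1) (λ.λ.1 0) ((λ.λ.0) (λ.λ.0)) (λ.0)) ((λ.(λ.λ.λ.1) (λ.λ.1 0) ((λ.λ.0) (λ.λ.0)) (λ.0)) ((λ.λ.λ.1) (λ.λ.1 0) ((λ.λ.0) (λ.λ.0)) (λ.0)))
  →8  (λ.λ.λ.1) (λ.λ.1 0) ((λ.λ.0) (λ.λ.0)) (λ.0) (λ.0) ((λ.λ.λ.1) (λ.λ.1 0) ((λ.λ.0) (λ.λ.0)) (λ.0)) ((λ.(λ.λ.λ.1) (λ.λ.1 0) ((λ.λ.0) (λ.λ.0)) (λ.0)) ((λ.λ.λ.1) (λ.λ.1 0) ((λ.λ.0) (λ.λ.0)) (λ.0)))
  →9  (λ.λ.1) ((λ.λ.0) (λ.λ.0)) (λ.0) (λ.0) ((λ.λ.λ.1) (λ.λ.1 0) ((λ.λ.0) (λ.λ.0)) (λ.0)) ((λ.(λ.λ.λ.1) (λ.λ.1 0) ((λ.λ.0) (λ.λ.0)) (λ.0)) ((λ.λ.λ.1) (λ.λ.1 0) ((λ.λ.0) (λ.λ.0)) (λ.0)))
  →10  (λ.(λ.λ.0) (λ.λ.0)) (λ.0) (λ.0) ((λ.λ.λ.1) (λ.λ.1 0) ((λ.λ.0) (λ.λ.0)) (λ.0)) ((λ.(λ.λ.λ.1) (λ.λ.1 0) ((λ.λ.0) (λ.λ.0)) (λ.0)) ((λ.λ.λ.1) (λ.λ.1 0) ((λ.λ.0) (λ.λ.0)) (λ.0)))
  →11  (λ.λ.0) (λ.λ.0) (λ.0) ((λ.λ.λ.1) (λ.λ.1 0) ((λ.λ.0) (λ.λ.0)) (λ.0)) ((λ.(λ.λ.λ.1) (λ.λ.1 0) ((λ.λ.0) (λ.λ.0)) (λ.0)) ((λ.λ.λ.1) (λ.λ.1 0) ((λ.λ.0) (λ.λ.0)) (λ.0)))
  →12  (λ.0) (λ.0) ((λ.λ.λ.1) (λ.λ.1 0) ((λ.λ.0) (λ.λ.0)) (λ.0)) ((λ.(λ.λ.λ.1) (λ.λ.1 0) ((λ.λ.0) (λ.λ.0)) (λ.0)) ((λ.λ.λ.1) (λ.λ.1 0) ((λ.λ.0) (λ.λ.0)) (λ.0)))
  →13  (λ.0) ((λ.λ.λ.1) (λ.λ.1 0) ((λ.λ.0) (λ.λ.0)) (λ.0)) ((λ.(λ.λ.λ.1) (λ.λ.1 0) ((λ.λ.0) (λ.λ.0)) (λ.0)) ((λ.λ.λ.1) (λ.λ.1 0) ((λ.λ.0) (λ.λ.0)) (λ.0)))
  →14  (λ.λ.λ.1) (λ.λ.1 0) ((λ.λ.0) (λ.λ.0)) (λ.0) ((λ.(λ.λ.λ.1) (λ.λ.1 0) ((λ.λ.0) (λ.λ.0)) (λ.0)) ((λ.λ.λ.1) (λ.λ.1 0) ((λ.λ.0) (λ.λ.0)) (λ.0)))
  →15  (λ.λ.1) ((λ.λ.0) (λ.λ.0)) (λ.0) ((λ.(λ.λ.λ.1) (λ.λ.1 0) ((λ.λ.0) (λ.λ.0)) (λ.0)) ((λ.λ.λ.1) (λ.λ.1 0) ((λ.λ.0) (λ.λ.0)) (λ.0)))
  →16  (λ.(λ.λ.0) (λ.λ.0)) (λ.0) ((λ.(λ.λ.λ.1) (λ.λ.1 0) ((λ.λ.0) (λ.λ.0)) (λ.0)) ((λ.λ.λ.1) (λ.λ.1 0) ((λ.λ.0) (λ.λ.0)) (λ.0)))
  →17  (λ.λ.0) (λ.λ.0) ((λ.(λ.λ.λ.1) (λ.λ.1 0) ((λ.λ.0) (λ.λ.0)) (λ.0)) ((λ.λ.λ.1) (λ.λ.1 0) ((λ.λ.0) (λ.λ.0)) (λ.0)))
  →18  (λ.0) ((λ.(λ.λ.λ.1) (λ.λ.1 0) ((λ.λ.0) (λ.λ.0)) (λ.0)) ((λ.λ.λ.1) (λ.λ.1 0) ((λ.λ.0) (λ.λ.0)) (λ.0)))
  →19  (λ.(λ.λ.λ.1) (λ.λ.1 0) ((λ.λ.0) (λ.λ.0)) (λ.0)) ((λ.λ.λ.1) (λ.λ.1 0) ((λ.λ.0) (λ.λ.0)) (λ.0))
  →20  (λ.λ.λ.1) (λ.λ.1 0) ((λ.λ.0) (λ.λ.0)) (λ.0)
  →21  (λ.λ.1) ((λ.λ.0) (λ.λ.0)) (λ.0)
  →22  (λ.(λ.λ.0) (λ.λ.0)) (λ.0)
  →23  (λ.λ.0) (λ.λ.0)
  →24  λ.0

Term B:
  start: (λ.λ.(λ.(λ.λ.1) 0) (λ.2) (λ.2 (λ.0))) (λ.0)
  →1  λ.(λ.(λ.λ.1) 0) (λ.λ.0) (λ.(λ.0) (λ.0))
  →2  λ.(λ.λ.1) (λ.λ.0) (λ.(λ.0) (λ.0))
  →3  λ.(λ.λ.λ.0) (λ.(λ.0) (λ.0))
  →4  λ.λ.λ.0

Answer: DIFFERENT — A ⇓ λ.0, B ⇓ λ.λ.λ.0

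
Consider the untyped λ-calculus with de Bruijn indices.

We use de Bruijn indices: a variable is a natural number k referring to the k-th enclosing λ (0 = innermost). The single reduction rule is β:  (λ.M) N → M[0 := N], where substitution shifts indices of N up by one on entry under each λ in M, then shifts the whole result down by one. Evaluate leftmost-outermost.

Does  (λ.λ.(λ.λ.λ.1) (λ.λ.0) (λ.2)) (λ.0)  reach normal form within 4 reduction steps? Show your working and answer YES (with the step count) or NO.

Answer: YES — reaches normal form λ.λ.λ.λ.0 in 3 ≤ 4 steps

Working:
  start: (λ.λ.(λ.λ.λ.1) (λ.λ.0) (λ.2)) (λ.0)
  step 1: λ.(λ.λ.λ.1) (λ.λ.0) (λ.λ.0)
  step 2: λ.(λ.λ.1) (λ.λ.0)
  step 3: λ.λ.λ.λ.0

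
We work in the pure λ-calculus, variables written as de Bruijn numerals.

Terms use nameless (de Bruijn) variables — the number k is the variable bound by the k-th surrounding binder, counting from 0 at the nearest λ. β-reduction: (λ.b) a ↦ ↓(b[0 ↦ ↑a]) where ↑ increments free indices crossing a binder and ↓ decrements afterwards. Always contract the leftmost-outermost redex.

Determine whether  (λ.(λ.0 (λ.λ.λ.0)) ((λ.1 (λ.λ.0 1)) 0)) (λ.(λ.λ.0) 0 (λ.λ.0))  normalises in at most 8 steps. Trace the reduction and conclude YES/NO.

Answer: YES — reaches normal form λ.0 in 7 ≤ 8 steps

Reduction:
  start: (λ.(λ.0 (λ.λ.λ.0)) ((λ.1 (λ.λ.0 1)) 0)) (λ.(λ.λ.0) 0 (λ.λ.0))
  step 1: (λ.0 (λ.λ.λ.0)) ((λ.(λ.(λ.λ.0) 0 (λ.λ.0)) (λ.λ.0 1)) (λ.(λ.λ.0) 0 (λ.λ.0)))
  step 2: (λ.(λ.(λ.λ.0) 0 (λ.λ.0)) (λ.λ.0 1)) (λ.(λ.λ.0) 0 (λ.λ.0)) (λ.λ.λ.0)
  step 3: (λ.(λ.λ.0) 0 (λ.λ.0)) (λ.λ.0 1) (λ.λ.λ.0)
  step 4: (λ.λ.0) (λ.λ.0 1) (λ.λ.0) (λ.λ.λ.0)
  step 5: (λ.0) (λ.λ.0) (λ.λ.λ.0)
  step 6: (λ.λ.0) (λ.λ.λ.0)
  step 7: λ.0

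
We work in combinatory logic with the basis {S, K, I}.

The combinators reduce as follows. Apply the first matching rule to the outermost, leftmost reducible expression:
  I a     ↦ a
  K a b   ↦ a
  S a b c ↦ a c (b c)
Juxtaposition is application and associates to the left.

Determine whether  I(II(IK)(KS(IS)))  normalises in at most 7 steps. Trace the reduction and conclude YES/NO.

Answer: YES — reaches normal form KS in 5 ≤ 7 steps

Derivation:
  start: I(II(IK)(KS(IS)))
  →1  II(IK)(KS(IS))
  →2  I(IK)(KS(IS))
  →3  IK(KS(IS))
  →4  K(KS(IS))
  →5  KS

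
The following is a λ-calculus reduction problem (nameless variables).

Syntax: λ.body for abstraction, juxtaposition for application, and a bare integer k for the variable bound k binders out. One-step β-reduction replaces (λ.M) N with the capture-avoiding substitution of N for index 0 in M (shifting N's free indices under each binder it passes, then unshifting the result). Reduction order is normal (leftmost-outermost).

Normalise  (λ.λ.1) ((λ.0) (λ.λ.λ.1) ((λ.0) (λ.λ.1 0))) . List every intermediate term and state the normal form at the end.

Answer: normal form = λ.λ.λ.1  (in 3 steps)

Working:
  start: (λ.λ.1) ((λ.0) (λ.λ.λ.1) ((λ.0) (λ.λ.1 0)))
  [1] λ.(λ.0) (λ.λ.λ.1) ((λ.0) (λ.λ.1 0))
  [2] λ.(λ.λ.λ.1) ((λ.0) (λ.λ.1 0))
  [3] λ.λ.λ.1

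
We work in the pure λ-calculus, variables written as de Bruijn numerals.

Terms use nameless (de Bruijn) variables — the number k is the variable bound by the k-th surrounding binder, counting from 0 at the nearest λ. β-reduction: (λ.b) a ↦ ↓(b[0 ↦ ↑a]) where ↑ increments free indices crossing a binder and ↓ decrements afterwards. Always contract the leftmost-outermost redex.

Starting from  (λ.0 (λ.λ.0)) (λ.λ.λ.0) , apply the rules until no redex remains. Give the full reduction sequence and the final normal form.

Answer: normal form = λ.λ.0  (in 2 steps)

Derivation:
  start: (λ.0 (λ.λ.0)) (λ.λ.λ.0)
  step 1: (λ.λ.λ.0) (λ.λ.0)
  step 2: λ.λ.0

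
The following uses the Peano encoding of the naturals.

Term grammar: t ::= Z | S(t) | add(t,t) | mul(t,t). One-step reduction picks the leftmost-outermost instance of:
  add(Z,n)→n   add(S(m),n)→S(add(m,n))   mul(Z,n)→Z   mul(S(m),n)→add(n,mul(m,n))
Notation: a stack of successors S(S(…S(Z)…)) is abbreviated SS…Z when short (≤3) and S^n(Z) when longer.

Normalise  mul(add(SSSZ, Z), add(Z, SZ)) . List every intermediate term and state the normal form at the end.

Answer: normal form = SSSZ  (in 17 steps)

Derivation:
  start: mul(add(SSSZ, Z), add(Z, SZ))
  [1] mul(S(add(SSZ, Z)), add(Z, SZ))
  [2] add(add(Z, SZ), mul(add(SSZ, Z), add(Z, SZ)))
  [3] add(SZ, mul(add(SSZ, Z), add(Z, SZ)))
  [4] S(add(Z, mul(add(SSZ, Z), add(Z, SZ))))
  [5] S(mul(add(SSZ, Z), add(Z, SZ)))
  [6] S(mul(S(add(SZ, Z)), add(Z, SZ)))
  [7] S(add(add(Z, SZ), mul(add(SZ, Z), add(Z, SZ))))
  [8] S(add(SZ, mul(add(SZ, Z), add(Z, SZ))))
  [9] S(S(add(Z, mul(add(SZ, Z), add(Z, SZ)))))
  [10] S(S(mul(add(SZ, Z), add(Z, SZ))))
  [11] S(S(mul(S(add(Z, Z)), add(Z, SZ))))
  [12] S(S(add(add(Z, SZ), mul(add(Z, Z), add(Z, SZ)))))
  [13] S(S(add(SZ, mul(add(Z, Z), add(Z, SZ)))))
  [14] S(S(S(add(Z, mul(add(Z, Z), add(Z, SZ))))))
  [15] S(S(S(mul(add(Z, Z), add(Z, SZ)))))
  [16] S(S(S(mul(Z, add(Z, SZ)))))
  [17] SSSZ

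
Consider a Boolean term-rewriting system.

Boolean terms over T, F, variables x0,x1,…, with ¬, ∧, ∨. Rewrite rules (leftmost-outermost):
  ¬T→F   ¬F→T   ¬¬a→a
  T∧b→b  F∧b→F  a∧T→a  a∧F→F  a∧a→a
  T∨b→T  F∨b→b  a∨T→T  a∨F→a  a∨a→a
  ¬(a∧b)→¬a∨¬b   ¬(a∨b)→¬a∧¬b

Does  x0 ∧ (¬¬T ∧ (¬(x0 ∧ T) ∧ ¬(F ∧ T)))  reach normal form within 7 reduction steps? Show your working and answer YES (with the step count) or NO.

  start: x0 ∧ (¬¬T ∧ (¬(x0 ∧ T) ∧ ¬(F ∧ T)))
  [1] x0 ∧ (T ∧ (¬(x0 ∧ T) ∧ ¬(F ∧ T)))
  [2] x0 ∧ (¬(x0 ∧ T) ∧ ¬(F ∧ T))
  [3] x0 ∧ ((¬x0 ∨ ¬T) ∧ ¬(F ∧ T))
  [4] x0 ∧ ((¬x0 ∨ F) ∧ ¬(F ∧ T))
  [5] x0 ∧ (¬x0 ∧ ¬(F ∧ T))
  [6] x0 ∧ (¬x0 ∧ (¬F ∨ ¬T))
  [7] x0 ∧ (¬x0 ∧ (T ∨ ¬T))

Answer: NO — after 7 steps the term is x0 ∧ (¬x0 ∧ (T ∨ ¬T)), not yet normal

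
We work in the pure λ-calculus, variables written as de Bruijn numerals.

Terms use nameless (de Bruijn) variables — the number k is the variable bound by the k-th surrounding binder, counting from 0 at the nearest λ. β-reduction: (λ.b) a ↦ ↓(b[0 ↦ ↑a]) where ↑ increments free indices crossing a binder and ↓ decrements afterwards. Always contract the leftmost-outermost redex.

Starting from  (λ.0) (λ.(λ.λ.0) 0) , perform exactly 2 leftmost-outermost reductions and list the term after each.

Answer: after 2 steps: λ.λ.0

Derivation:
  start: (λ.0) (λ.(λ.λ.0) 0)
  [1] λ.(λ.λ.0) 0
  [2] λ.λ.0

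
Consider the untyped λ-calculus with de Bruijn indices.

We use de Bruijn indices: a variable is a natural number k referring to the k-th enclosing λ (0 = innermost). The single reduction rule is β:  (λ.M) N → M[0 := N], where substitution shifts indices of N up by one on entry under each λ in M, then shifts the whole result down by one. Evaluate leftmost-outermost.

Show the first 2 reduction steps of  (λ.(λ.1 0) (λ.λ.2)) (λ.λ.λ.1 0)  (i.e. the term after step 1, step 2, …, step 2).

Answer: after 2 steps: (λ.λ.λ.1 0) (λ.λ.λ.λ.λ.1 0)

Derivation:
  start: (λ.(λ.1 0) (λ.λ.2)) (λ.λ.λ.1 0)
  →1  (λ.(λ.λ.λ.1 0) 0) (λ.λ.λ.λ.λ.1 0)
  →2  (λ.λ.λ.1 0) (λ.λ.λ.λ.λ.1 0)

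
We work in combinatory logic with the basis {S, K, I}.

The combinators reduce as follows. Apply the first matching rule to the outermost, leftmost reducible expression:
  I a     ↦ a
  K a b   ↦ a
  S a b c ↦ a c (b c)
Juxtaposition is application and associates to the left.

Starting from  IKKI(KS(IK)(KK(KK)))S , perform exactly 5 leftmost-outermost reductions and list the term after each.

  start: IKKI(KS(IK)(KK(KK)))S
  [1] KKI(KS(IK)(KK(KK)))S
  [2] K(KS(IK)(KK(KK)))S
  [3] KS(IK)(KK(KK))
  [4] S(KK(KK))
  [5] SK

Answer: after 5 steps: SK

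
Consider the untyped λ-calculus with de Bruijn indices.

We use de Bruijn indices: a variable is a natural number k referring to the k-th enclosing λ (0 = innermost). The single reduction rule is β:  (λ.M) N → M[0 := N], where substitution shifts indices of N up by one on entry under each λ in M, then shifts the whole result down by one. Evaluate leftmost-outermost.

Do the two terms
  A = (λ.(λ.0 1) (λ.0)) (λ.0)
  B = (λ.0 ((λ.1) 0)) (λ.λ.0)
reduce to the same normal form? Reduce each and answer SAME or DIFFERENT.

Term A:
  start: (λ.(λ.0 1) (λ.0)) (λ.0)
  →1  (λ.0 (λ.0)) (λ.0)
  →2  (λ.0) (λ.0)
  →3  λ.0

Term B:
  start: (λ.0 ((λ.1) 0)) (λ.λ.0)
  →1  (λ.λ.0) ((λ.λ.λ.0) (λ.λ.0))
  →2  λ.0

Answer: SAME — A ⇓ λ.0, B ⇓ λ.0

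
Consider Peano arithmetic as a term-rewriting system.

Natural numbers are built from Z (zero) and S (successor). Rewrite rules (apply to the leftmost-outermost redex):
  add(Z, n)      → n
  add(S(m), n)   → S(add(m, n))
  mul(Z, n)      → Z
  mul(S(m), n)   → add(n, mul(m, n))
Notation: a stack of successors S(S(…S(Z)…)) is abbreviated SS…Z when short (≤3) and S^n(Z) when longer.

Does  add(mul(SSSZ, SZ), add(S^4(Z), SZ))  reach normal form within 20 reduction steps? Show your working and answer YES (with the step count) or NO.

  start: add(mul(SSSZ, SZ), add(S^4(Z), SZ))
  step 1: add(add(SZ, mul(SSZ, SZ)), add(S^4(Z), SZ))
  step 2: add(S(add(Z, mul(SSZ, SZ))), add(S^4(Z), SZ))
  step 3: S(add(add(Z, mul(SSZ, SZ)), add(S^4(Z), SZ)))
  step 4: S(add(mul(SSZ, SZ), add(S^4(Z), SZ)))
  step 5: S(add(add(SZ, mul(SZ, SZ)), add(S^4(Z), SZ)))
  step 6: S(add(S(add(Z, mul(SZ, SZ))), add(S^4(Z), SZ)))
  step 7: S(S(add(add(Z, mul(SZ, SZ)), add(S^4(Z), SZ))))
  step 8: S(S(add(mul(SZ, SZ), add(S^4(Z), SZ))))
  step 9: S(S(add(add(SZ, mul(Z, SZ)), add(S^4(Z), SZ))))
  step 10: S(S(add(S(add(Z, mul(Z, SZ))), add(S^4(Z), SZ))))
  step 11: S(S(S(add(add(Z, mul(Z, SZ)), add(S^4(Z), SZ)))))
  step 12: S(S(S(add(mul(Z, SZ), add(S^4(Z), SZ)))))
  step 13: S(S(S(add(Z, add(S^4(Z), SZ)))))
  step 14: S(S(S(add(S^4(Z), SZ))))
  step 15: S(S(S(S(add(SSSZ, SZ)))))
  step 16: S(S(S(S(S(add(SSZ, SZ))))))
  step 17: S(S(S(S(S(S(add(SZ, SZ)))))))
  step 18: S(S(S(S(S(S(S(add(Z, SZ))))))))
  step 19: S^8(Z)

Answer: YES — reaches normal form S^8(Z) in 19 ≤ 20 steps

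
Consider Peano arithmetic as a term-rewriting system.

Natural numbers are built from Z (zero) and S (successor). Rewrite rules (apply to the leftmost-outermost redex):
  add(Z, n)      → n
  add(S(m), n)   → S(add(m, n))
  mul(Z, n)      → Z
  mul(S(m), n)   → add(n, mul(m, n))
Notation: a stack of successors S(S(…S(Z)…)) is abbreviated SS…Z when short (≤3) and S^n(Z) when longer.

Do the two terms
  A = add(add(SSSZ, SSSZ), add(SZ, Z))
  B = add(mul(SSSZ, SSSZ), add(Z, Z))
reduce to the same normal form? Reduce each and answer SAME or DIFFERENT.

Term A:
  start: add(add(SSSZ, SSSZ), add(SZ, Z))
  [1] add(S(add(SSZ, SSSZ)), add(SZ, Z))
  [2] S(add(add(SSZ, SSSZ), add(SZ, Z)))
  [3] S(add(S(add(SZ, SSSZ)), add(SZ, Z)))
  [4] S(S(add(add(SZ, SSSZ), add(SZ, Z))))
  [5] S(S(add(S(add(Z, SSSZ)), add(SZ, Z))))
  [6] S(S(S(add(add(Z, SSSZ), add(SZ, Z)))))
  [7] S(S(S(add(SSSZ, add(SZ, Z)))))
  [8] S(S(S(S(add(SSZ, add(SZ, Z))))))
  [9] S(S(S(S(S(add(SZ, add(SZ, Z)))))))
  [10] S(S(S(S(S(S(add(Z, add(SZ, Z))))))))
  [11] S(S(S(S(S(S(add(SZ, Z)))))))
  [12] S(S(S(S(S(S(S(add(Z, Z))))))))
  [13] S^7(Z)

Term B:
  start: add(mul(SSSZ, SSSZ), add(Z, Z))
  [1] add(add(SSSZ, mul(SSZ, SSSZ)), add(Z, Z))
  [2] add(S(add(SSZ, mul(SSZ, SSSZ))), add(Z, Z))
  [3] S(add(add(SSZ, mul(SSZ, SSSZ)), add(Z, Z)))
  [4] S(add(S(add(SZ, mul(SSZ, SSSZ))), add(Z, Z)))
  [5] S(S(add(add(SZ, mul(SSZ, SSSZ)), add(Z, Z))))
  [6] S(S(add(S(add(Z, mul(SSZ, SSSZ))), add(Z, Z))))
  [7] S(S(S(add(add(Z, mul(SSZ, SSSZ)), add(Z, Z)))))
  [8] S(S(S(add(mul(SSZ, SSSZ), add(Z, Z)))))
  [9] S(S(S(add(add(SSSZ, mul(SZ, SSSZ)), add(Z, Z)))))
  [10] S(S(S(add(S(add(SSZ, mul(SZ, SSSZ))), add(Z, Z)))))
  [11] S(S(S(S(add(add(SSZ, mul(SZ, SSSZ)), add(Z, Z))))))
  [12] S(S(S(S(add(S(add(SZ, mul(SZ, SSSZ))), add(Z, Z))))))
  [13] S(S(S(S(S(add(add(SZ, mul(SZ, SSSZ)), add(Z, Z)))))))
  [14] S(S(S(S(S(add(S(add(Z, mul(SZ, SSSZ))), add(Z, Z)))))))
  [15] S(S(S(S(S(S(add(add(Z, mul(SZ, SSSZ)), add(Z, Z))))))))
  [16] S(S(S(S(S(S(add(mul(SZ, SSSZ), add(Z, Z))))))))
  [17] S(S(S(S(S(S(add(add(SSSZ, mul(Z, SSSZ)), add(Z, Z))))))))
  [18] S(S(S(S(S(S(add(S(add(SSZ, mul(Z, SSSZ))), add(Z, Z))))))))
  [19] S(S(S(S(S(S(S(add(add(SSZ, mul(Z, SSSZ)), add(Z, Z)))))))))
  [20] S(S(S(S(S(S(S(add(S(add(SZ, mul(Z, SSSZ))), add(Z, Z)))))))))
  [21] S(S(S(S(S(S(S(S(add(add(SZ, mul(Z, SSSZ)), add(Z, Z))))))))))
  [22] S(S(S(S(S(S(S(S(add(S(add(Z, mul(Z, SSSZ))), add(Z, Z))))))))))
  [23] S(S(S(S(S(S(S(S(S(add(add(Z, mul(Z, SSSZ)), add(Z, Z)))))))))))
  [24] S(S(S(S(S(S(S(S(S(add(mul(Z, SSSZ), add(Z, Z)))))))))))
  [25] S(S(S(S(S(S(S(S(S(add(Z, add(Z, Z)))))))))))
  [26] S(S(S(S(S(S(S(S(S(add(Z, Z))))))))))
  [27] S^9(Z)

Answer: DIFFERENT — A ⇓ S^7(Z), B ⇓ S^9(Z)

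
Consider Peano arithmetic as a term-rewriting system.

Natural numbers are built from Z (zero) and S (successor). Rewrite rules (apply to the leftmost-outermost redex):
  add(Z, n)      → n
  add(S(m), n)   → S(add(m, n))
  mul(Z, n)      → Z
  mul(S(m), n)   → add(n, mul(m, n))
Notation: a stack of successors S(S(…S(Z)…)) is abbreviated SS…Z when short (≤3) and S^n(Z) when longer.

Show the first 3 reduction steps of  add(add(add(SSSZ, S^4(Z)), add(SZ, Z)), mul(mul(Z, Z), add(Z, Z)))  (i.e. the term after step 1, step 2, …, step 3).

Answer: after 3 steps: S(add(add(add(SSZ, S^4(Z)), add(SZ, Z)), mul(mul(Z, Z), add(Z, Z))))

Derivation:
  start: add(add(add(SSSZ, S^4(Z)), add(SZ, Z)), mul(mul(Z, Z), add(Z, Z)))
  [1] add(add(S(add(SSZ, S^4(Z))), add(SZ, Z)), mul(mul(Z, Z), add(Z, Z)))
  [2] add(S(add(add(SSZ, S^4(Z)), add(SZ, Z))), mul(mul(Z, Z), add(Z, Z)))
  [3] S(add(add(add(SSZ, S^4(Z)), add(SZ, Z)), mul(mul(Z, Z), add(Z, Z))))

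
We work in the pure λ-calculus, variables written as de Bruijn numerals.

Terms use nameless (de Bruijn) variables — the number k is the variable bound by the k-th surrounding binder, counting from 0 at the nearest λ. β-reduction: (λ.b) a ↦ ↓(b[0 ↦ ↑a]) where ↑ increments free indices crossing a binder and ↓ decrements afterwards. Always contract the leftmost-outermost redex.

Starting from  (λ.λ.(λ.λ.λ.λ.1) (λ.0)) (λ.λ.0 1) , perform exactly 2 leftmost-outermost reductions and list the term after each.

  start: (λ.λ.(λ.λ.λ.λ.1) (λ.0)) (λ.λ.0 1)
  [1] λ.(λ.λ.λ.λ.1) (λ.0)
  [2] λ.λ.λ.λ.1

Answer: after 2 steps: λ.λ.λ.λ.1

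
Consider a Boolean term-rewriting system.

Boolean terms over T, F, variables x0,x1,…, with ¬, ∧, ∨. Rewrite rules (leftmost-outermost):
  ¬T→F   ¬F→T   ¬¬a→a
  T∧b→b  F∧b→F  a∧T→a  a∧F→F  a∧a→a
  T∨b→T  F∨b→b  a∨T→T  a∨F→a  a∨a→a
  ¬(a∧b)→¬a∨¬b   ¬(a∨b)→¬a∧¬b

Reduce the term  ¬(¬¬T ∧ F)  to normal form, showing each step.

  start: ¬(¬¬T ∧ F)
  [1] ¬¬¬T ∨ ¬F
  [2] ¬T ∨ ¬F
  [3] F ∨ ¬F
  [4] ¬F
  [5] T

Answer: normal form = T  (in 5 steps)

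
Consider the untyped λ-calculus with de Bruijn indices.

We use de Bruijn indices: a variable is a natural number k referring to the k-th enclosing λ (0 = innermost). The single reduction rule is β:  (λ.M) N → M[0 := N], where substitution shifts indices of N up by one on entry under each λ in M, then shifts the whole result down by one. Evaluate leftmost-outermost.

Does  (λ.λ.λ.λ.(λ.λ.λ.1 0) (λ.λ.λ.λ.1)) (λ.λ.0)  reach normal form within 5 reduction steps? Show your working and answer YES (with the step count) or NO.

Answer: YES — reaches normal form λ.λ.λ.λ.λ.1 0 in 2 ≤ 5 steps

Derivation:
  start: (λ.λ.λ.λ.(λ.λ.λ.1 0) (λ.λ.λ.λ.1)) (λ.λ.0)
  →1  λ.λ.λ.(λ.λ.λ.1 0) (λ.λ.λ.λ.1)
  →2  λ.λ.λ.λ.λ.1 0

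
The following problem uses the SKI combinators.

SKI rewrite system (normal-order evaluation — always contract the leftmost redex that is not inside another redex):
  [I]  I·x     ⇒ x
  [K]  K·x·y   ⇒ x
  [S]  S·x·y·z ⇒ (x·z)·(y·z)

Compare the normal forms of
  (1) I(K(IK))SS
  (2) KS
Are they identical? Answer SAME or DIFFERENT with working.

Answer: SAME — A ⇓ KS, B ⇓ KS

Working:
Term A:
  start: I(K(IK))SS
  step 1: K(IK)SS
  step 2: IKS
  step 3: KS

Term B:
  start: KS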